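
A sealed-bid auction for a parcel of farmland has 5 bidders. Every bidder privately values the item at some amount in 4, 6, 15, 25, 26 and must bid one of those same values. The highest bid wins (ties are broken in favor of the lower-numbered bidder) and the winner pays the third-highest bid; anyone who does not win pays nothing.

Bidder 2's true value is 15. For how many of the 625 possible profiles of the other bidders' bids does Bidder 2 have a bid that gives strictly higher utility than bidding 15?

64

Others bid (4, 4, 4, 25): truth gives 0; bid 25 gives 11 > 0. Violating.
Others bid (4, 4, 4, 26): truth gives 0; bid 26 gives 11 > 0. Violating.
Others bid (4, 4, 6, 25): truth gives 0; bid 25 gives 9 > 0. Violating.
Others bid (4, 4, 6, 26): truth gives 0; bid 26 gives 9 > 0. Violating.
Others bid (4, 4, 4, 4): truth gives 11; no alternative beats it.
Others bid (4, 4, 4, 6): truth gives 11; no alternative beats it.
(Checking all 625 profiles: 64 have a profitable deviation, 561 do not.)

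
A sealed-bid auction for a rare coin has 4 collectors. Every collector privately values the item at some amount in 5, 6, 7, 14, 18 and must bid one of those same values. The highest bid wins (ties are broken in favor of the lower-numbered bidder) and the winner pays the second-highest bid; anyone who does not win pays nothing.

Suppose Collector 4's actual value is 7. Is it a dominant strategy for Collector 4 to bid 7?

Check each profile of the others' bids and compare truth against every alternative bid.
Others bid (5, 5, 5): truth gives 2, best alternative gives 2.
Others bid (5, 5, 6): truth gives 1, best alternative gives 1.
Others bid (5, 6, 5): truth gives 1, best alternative gives 1.
Others bid (5, 6, 6): truth gives 1, best alternative gives 1.
Others bid (6, 5, 5): truth gives 1, best alternative gives 1.
Others bid (6, 5, 6): truth gives 1, best alternative gives 1.
(Remaining 119 profiles checked similarly; truth is weakly best in each.)
In every case the truthful bid is at least as good as any alternative, so it is a dominant strategy.

Yes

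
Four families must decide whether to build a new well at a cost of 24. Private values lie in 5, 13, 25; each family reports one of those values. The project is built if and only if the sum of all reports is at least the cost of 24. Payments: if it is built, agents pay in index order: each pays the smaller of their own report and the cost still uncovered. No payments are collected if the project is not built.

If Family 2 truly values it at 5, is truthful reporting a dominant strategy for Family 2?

Yes

Check each profile of the others' reports and compare truth against every alternative report.
Others report (5, 5, 5): truth gives 0, best alternative gives -8.
Others report (5, 5, 13): truth gives 0, best alternative gives -8.
Others report (5, 5, 25): truth gives 0, best alternative gives -8.
Others report (5, 13, 5): truth gives 0, best alternative gives -8.
Others report (5, 13, 13): truth gives 0, best alternative gives -8.
Others report (5, 13, 25): truth gives 0, best alternative gives -8.
(Remaining 21 profiles checked similarly; truth is weakly best in each.)
In every case the truthful report is at least as good as any alternative, so it is a dominant strategy.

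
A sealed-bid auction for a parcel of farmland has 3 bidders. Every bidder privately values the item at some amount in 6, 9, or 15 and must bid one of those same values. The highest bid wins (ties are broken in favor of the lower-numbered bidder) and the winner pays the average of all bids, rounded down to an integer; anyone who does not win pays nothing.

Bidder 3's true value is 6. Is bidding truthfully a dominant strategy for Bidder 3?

Yes

Check each profile of the others' bids and compare truth against every alternative bid.
Others bid (6, 6): truth gives 0, best alternative gives -1.
Others bid (6, 9): truth gives 0, best alternative gives 0.
Others bid (6, 15): truth gives 0, best alternative gives 0.
Others bid (9, 6): truth gives 0, best alternative gives 0.
Others bid (9, 9): truth gives 0, best alternative gives 0.
Others bid (9, 15): truth gives 0, best alternative gives 0.
(Remaining 3 profiles checked similarly; truth is weakly best in each.)
In every case the truthful bid is at least as good as any alternative, so it is a dominant strategy.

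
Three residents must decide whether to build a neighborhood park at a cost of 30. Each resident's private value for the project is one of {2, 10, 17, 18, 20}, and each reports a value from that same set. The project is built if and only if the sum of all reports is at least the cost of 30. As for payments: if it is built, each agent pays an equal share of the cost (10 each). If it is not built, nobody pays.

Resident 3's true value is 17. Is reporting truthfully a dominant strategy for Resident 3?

No

Consider the case where Resident 1 reports 2 and Resident 2 reports 10.
Truthful report 17: project not built, utility 0.
Report 18 instead: project built, pays 10, utility 17 - 10 = 7.
Since 7 > 0, reporting 18 is strictly better here, so truthful reporting is not dominant.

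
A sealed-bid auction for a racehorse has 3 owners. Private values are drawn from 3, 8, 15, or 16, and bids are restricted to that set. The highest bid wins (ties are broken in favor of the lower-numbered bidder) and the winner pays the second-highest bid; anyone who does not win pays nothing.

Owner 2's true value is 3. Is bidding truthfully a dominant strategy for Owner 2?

Check each profile of the others' bids and compare truth against every alternative bid.
Others bid (3, 8): truth gives 0, best alternative gives -5.
Others bid (3, 3): truth gives 0, best alternative gives 0.
Others bid (3, 15): truth gives 0, best alternative gives 0.
Others bid (3, 16): truth gives 0, best alternative gives 0.
Others bid (8, 3): truth gives 0, best alternative gives 0.
Others bid (8, 8): truth gives 0, best alternative gives 0.
(Remaining 10 profiles checked similarly; truth is weakly best in each.)
In every case the truthful bid is at least as good as any alternative, so it is a dominant strategy.

Yes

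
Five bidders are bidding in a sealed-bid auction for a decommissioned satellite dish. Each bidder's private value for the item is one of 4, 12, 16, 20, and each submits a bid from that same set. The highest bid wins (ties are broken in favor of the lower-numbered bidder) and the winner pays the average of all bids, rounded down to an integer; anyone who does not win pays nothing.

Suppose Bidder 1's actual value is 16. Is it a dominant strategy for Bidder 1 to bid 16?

No

Consider the case where Bidder 2 bids 4, Bidder 3 bids 4, Bidder 4 bids 4 and Bidder 5 bids 4.
Truthful bid 16: wins, pays 6, utility 16 - 6 = 10.
Bid 4 instead: wins, pays 4, utility 16 - 4 = 12.
Since 12 > 10, bidding 4 is strictly better here, so truthful bidding is not dominant.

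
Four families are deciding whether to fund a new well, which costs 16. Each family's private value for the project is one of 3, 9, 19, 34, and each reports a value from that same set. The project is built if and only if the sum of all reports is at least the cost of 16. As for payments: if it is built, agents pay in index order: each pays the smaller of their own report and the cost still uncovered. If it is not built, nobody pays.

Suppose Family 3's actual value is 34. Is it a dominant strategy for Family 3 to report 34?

No

Consider the case where Family 1 reports 3, Family 2 reports 3 and Family 4 reports 3.
Truthful report 34: project built, pays 10, utility 34 - 10 = 24.
Report 9 instead: project built, pays 9, utility 34 - 9 = 25.
Since 25 > 24, reporting 9 is strictly better here, so truthful reporting is not dominant.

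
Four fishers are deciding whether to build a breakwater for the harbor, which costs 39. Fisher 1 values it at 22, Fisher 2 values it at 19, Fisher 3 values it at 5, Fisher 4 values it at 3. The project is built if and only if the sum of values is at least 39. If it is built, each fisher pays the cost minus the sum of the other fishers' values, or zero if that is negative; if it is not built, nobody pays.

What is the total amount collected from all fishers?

21

Total value 49 ≥ cost 39, so it is built.
Fisher 1: others sum to 27; max(0, 39 - 27) = 12.
Fisher 2: others sum to 30; max(0, 39 - 30) = 9.
Fisher 3: others sum to 44; max(0, 39 - 44) = 0.
Fisher 4: others sum to 46; max(0, 39 - 46) = 0.
Total collected = 12 + 9 + 0 + 0 = 21.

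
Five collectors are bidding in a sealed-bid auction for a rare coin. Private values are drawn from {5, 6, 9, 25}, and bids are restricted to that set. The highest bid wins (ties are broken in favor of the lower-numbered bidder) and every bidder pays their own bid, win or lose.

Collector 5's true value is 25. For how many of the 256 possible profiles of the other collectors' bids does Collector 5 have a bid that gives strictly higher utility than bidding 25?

Others bid (5, 5, 5, 5): truth gives 0; bid 6 gives 19 > 0. Violating.
Others bid (5, 5, 5, 6): truth gives 0; bid 9 gives 16 > 0. Violating.
Others bid (5, 5, 5, 25): truth gives -25; bid 5 gives -5 > -25. Violating.
Others bid (5, 5, 6, 5): truth gives 0; bid 9 gives 16 > 0. Violating.
Others bid (5, 5, 5, 9): truth gives 0; no alternative beats it.
Others bid (5, 5, 6, 9): truth gives 0; no alternative beats it.
(Checking all 256 profiles: 191 have a profitable deviation, 65 do not.)

191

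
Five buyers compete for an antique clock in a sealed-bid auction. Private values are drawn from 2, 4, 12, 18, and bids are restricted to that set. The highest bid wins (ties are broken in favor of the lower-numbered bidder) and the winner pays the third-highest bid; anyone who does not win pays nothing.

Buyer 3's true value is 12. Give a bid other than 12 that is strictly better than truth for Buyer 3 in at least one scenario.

18

Suppose Buyer 1 bids 2, Buyer 2 bids 2, Buyer 4 bids 2 and Buyer 5 bids 18.
Bid 12: loses, pays 0, utility 0.
Bid 18: wins, pays 2, utility 12 - 2 = 10.
So bidding 18 beats truth here (10 > 0).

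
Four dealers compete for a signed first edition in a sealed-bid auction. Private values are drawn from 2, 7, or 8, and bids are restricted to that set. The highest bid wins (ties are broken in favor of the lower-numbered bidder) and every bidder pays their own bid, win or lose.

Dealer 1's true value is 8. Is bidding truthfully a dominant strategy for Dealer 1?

No

Consider the case where Dealer 2 bids 2, Dealer 3 bids 2 and Dealer 4 bids 2.
Truthful bid 8: wins, pays 8, utility 8 - 8 = 0.
Bid 2 instead: wins, pays 2, utility 8 - 2 = 6.
Since 6 > 0, bidding 2 is strictly better here, so truthful bidding is not dominant.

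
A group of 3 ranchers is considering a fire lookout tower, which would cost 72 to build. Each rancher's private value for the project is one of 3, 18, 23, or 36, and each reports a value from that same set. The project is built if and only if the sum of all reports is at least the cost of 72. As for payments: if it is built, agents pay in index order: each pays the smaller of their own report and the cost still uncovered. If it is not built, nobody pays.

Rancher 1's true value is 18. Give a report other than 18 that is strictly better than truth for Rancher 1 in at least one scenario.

Suppose Rancher 2 reports 36 and Rancher 3 reports 36.
Report 18: project built, pays 18, utility 18 - 18 = 0.
Report 3: project built, pays 3, utility 18 - 3 = 15.
So reporting 3 beats truth here (15 > 0).

3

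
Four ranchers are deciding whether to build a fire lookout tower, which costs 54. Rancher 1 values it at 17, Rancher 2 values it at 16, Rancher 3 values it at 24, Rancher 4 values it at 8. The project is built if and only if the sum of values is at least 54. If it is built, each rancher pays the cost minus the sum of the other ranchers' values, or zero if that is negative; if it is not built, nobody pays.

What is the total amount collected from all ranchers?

24

Total value 65 ≥ cost 54, so it is built.
Rancher 1: others sum to 48; max(0, 54 - 48) = 6.
Rancher 2: others sum to 49; max(0, 54 - 49) = 5.
Rancher 3: others sum to 41; max(0, 54 - 41) = 13.
Rancher 4: others sum to 57; max(0, 54 - 57) = 0.
Total collected = 6 + 5 + 13 + 0 = 24.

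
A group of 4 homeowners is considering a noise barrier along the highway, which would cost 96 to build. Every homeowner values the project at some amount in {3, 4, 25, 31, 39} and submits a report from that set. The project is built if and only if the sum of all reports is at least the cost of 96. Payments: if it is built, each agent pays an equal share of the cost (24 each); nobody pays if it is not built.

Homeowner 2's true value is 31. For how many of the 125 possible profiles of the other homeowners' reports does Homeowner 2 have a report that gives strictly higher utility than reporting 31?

12

Others report (3, 25, 31): truth gives 0; report 39 gives 7 > 0. Violating.
Others report (3, 31, 25): truth gives 0; report 39 gives 7 > 0. Violating.
Others report (4, 25, 31): truth gives 0; report 39 gives 7 > 0. Violating.
Others report (4, 31, 25): truth gives 0; report 39 gives 7 > 0. Violating.
Others report (3, 3, 3): truth gives 0; no alternative beats it.
Others report (3, 3, 4): truth gives 0; no alternative beats it.
(Checking all 125 profiles: 12 have a profitable deviation, 113 do not.)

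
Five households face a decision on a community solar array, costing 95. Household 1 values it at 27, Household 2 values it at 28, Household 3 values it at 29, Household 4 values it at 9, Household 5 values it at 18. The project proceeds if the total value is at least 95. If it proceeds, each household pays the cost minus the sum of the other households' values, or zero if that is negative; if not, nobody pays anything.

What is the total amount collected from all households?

38

Total value 111 ≥ cost 95, so it is built.
Household 1: others sum to 84; max(0, 95 - 84) = 11.
Household 2: others sum to 83; max(0, 95 - 83) = 12.
Household 3: others sum to 82; max(0, 95 - 82) = 13.
Household 4: others sum to 102; max(0, 95 - 102) = 0.
Household 5: others sum to 93; max(0, 95 - 93) = 2.
Total collected = 11 + 12 + 13 + 0 + 2 = 38.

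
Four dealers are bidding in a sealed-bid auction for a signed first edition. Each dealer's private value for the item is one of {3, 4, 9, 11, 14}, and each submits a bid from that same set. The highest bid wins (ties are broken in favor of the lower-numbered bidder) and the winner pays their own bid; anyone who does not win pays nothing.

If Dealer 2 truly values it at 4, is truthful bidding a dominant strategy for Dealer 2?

Check each profile of the others' bids and compare truth against every alternative bid.
Others bid (3, 3, 3): truth gives 0, best alternative gives 0.
Others bid (3, 3, 4): truth gives 0, best alternative gives 0.
Others bid (3, 3, 9): truth gives 0, best alternative gives 0.
Others bid (3, 3, 11): truth gives 0, best alternative gives 0.
Others bid (3, 3, 14): truth gives 0, best alternative gives 0.
Others bid (3, 4, 3): truth gives 0, best alternative gives 0.
(Remaining 119 profiles checked similarly; truth is weakly best in each.)
In every case the truthful bid is at least as good as any alternative, so it is a dominant strategy.

Yes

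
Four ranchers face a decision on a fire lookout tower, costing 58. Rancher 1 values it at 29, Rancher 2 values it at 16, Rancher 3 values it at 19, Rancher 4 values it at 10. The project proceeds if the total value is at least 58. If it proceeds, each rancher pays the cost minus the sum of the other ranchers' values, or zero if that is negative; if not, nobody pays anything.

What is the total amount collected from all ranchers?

Total value 74 ≥ cost 58, so it is built.
Rancher 1: others sum to 45; max(0, 58 - 45) = 13.
Rancher 2: others sum to 58; max(0, 58 - 58) = 0.
Rancher 3: others sum to 55; max(0, 58 - 55) = 3.
Rancher 4: others sum to 64; max(0, 58 - 64) = 0.
Total collected = 13 + 0 + 3 + 0 = 16.

16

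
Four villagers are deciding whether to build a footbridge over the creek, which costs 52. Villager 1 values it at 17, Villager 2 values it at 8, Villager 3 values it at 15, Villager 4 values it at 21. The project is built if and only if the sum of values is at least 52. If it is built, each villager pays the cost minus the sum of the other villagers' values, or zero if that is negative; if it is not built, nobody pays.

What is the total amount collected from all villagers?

Total value 61 ≥ cost 52, so it is built.
Villager 1: others sum to 44; max(0, 52 - 44) = 8.
Villager 2: others sum to 53; max(0, 52 - 53) = 0.
Villager 3: others sum to 46; max(0, 52 - 46) = 6.
Villager 4: others sum to 40; max(0, 52 - 40) = 12.
Total collected = 8 + 0 + 6 + 12 = 26.

26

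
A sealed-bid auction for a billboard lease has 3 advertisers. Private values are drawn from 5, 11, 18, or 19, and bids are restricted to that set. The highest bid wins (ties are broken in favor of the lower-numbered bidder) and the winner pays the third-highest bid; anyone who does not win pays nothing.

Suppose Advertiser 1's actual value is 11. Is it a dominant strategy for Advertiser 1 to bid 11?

No

Consider the case where Advertiser 2 bids 5 and Advertiser 3 bids 18.
Truthful bid 11: loses, pays 0, utility 0.
Bid 18 instead: wins, pays 5, utility 11 - 5 = 6.
Since 6 > 0, bidding 18 is strictly better here, so truthful bidding is not dominant.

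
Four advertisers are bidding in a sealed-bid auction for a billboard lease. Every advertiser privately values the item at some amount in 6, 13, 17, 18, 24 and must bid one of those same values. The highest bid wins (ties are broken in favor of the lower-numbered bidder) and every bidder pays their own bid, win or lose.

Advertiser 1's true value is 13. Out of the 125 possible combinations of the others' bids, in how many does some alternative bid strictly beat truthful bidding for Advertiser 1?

Others bid (6, 6, 6): truth gives 0; bid 6 gives 7 > 0. Violating.
Others bid (6, 6, 17): truth gives -13; bid 17 gives -4 > -13. Violating.
Others bid (6, 6, 18): truth gives -13; bid 18 gives -5 > -13. Violating.
Others bid (6, 6, 24): truth gives -13; bid 6 gives -6 > -13. Violating.
Others bid (6, 6, 13): truth gives 0; no alternative beats it.
Others bid (6, 13, 6): truth gives 0; no alternative beats it.
(Checking all 125 profiles: 118 have a profitable deviation, 7 do not.)

118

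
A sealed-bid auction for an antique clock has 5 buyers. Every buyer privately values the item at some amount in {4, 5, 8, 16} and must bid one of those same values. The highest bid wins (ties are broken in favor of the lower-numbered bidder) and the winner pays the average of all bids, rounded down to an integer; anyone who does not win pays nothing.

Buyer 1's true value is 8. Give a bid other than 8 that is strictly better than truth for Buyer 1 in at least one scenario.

Suppose Buyer 2 bids 4, Buyer 3 bids 4, Buyer 4 bids 4 and Buyer 5 bids 5.
Bid 8: wins, pays 5, utility 8 - 5 = 3.
Bid 5: wins, pays 4, utility 8 - 4 = 4.
So bidding 5 beats truth here (4 > 3).

5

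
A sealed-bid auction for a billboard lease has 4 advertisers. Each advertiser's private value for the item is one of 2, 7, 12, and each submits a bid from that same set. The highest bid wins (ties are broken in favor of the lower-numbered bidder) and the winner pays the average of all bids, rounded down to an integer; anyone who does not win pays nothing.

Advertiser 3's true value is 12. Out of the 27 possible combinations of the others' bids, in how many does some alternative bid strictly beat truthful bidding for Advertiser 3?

Others bid (2, 2, 2): truth gives 8; bid 7 gives 9 > 8. Violating.
Others bid (2, 2, 7): truth gives 7; bid 7 gives 8 > 7. Violating.
Others bid (2, 2, 12): truth gives 5; no alternative beats it.
Others bid (2, 7, 2): truth gives 7; no alternative beats it.
(Checking all 27 profiles: 2 have a profitable deviation, 25 do not.)

2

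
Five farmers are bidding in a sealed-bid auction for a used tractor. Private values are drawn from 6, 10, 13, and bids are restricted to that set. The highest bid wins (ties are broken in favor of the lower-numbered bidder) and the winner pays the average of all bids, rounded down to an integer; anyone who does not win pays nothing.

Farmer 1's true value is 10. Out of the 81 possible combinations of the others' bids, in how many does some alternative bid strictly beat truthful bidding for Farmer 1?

16

Others bid (6, 6, 6, 13): truth gives 0; bid 13 gives 2 > 0. Violating.
Others bid (6, 6, 10, 13): truth gives 0; bid 13 gives 1 > 0. Violating.
Others bid (6, 6, 13, 6): truth gives 0; bid 13 gives 2 > 0. Violating.
Others bid (6, 6, 13, 10): truth gives 0; bid 13 gives 1 > 0. Violating.
Others bid (6, 6, 6, 6): truth gives 4; no alternative beats it.
Others bid (6, 6, 6, 10): truth gives 3; no alternative beats it.
(Checking all 81 profiles: 16 have a profitable deviation, 65 do not.)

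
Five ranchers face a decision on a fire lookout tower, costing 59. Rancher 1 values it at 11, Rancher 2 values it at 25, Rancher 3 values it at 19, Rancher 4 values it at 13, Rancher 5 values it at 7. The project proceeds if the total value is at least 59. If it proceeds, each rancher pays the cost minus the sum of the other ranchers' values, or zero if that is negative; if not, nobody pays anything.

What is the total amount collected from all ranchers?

Total value 75 ≥ cost 59, so it is built.
Rancher 1: others sum to 64; max(0, 59 - 64) = 0.
Rancher 2: others sum to 50; max(0, 59 - 50) = 9.
Rancher 3: others sum to 56; max(0, 59 - 56) = 3.
Rancher 4: others sum to 62; max(0, 59 - 62) = 0.
Rancher 5: others sum to 68; max(0, 59 - 68) = 0.
Total collected = 0 + 9 + 3 + 0 + 0 = 12.

12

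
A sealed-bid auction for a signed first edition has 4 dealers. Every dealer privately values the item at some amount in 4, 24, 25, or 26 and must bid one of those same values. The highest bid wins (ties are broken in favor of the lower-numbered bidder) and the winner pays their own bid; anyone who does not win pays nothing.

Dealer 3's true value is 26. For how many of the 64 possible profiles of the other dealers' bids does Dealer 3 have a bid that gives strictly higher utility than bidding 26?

12

Others bid (4, 4, 4): truth gives 0; bid 24 gives 2 > 0. Violating.
Others bid (4, 4, 24): truth gives 0; bid 24 gives 2 > 0. Violating.
Others bid (4, 4, 25): truth gives 0; bid 25 gives 1 > 0. Violating.
Others bid (4, 24, 4): truth gives 0; bid 25 gives 1 > 0. Violating.
Others bid (4, 4, 26): truth gives 0; no alternative beats it.
Others bid (4, 24, 26): truth gives 0; no alternative beats it.
(Checking all 64 profiles: 12 have a profitable deviation, 52 do not.)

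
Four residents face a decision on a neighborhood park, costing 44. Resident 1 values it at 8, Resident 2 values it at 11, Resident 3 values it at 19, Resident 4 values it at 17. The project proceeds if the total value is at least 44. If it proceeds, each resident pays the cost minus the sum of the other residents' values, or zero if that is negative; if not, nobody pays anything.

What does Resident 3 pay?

Total value 55 ≥ cost 44, so the project is built.
The other residents' values sum to 36.
Cost minus that sum is 44 - 36 = 8.

8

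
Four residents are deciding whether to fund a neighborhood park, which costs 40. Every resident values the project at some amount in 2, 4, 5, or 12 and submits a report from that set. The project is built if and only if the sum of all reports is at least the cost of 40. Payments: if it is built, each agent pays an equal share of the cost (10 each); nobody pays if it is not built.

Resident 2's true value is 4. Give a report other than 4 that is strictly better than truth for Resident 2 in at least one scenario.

Suppose Resident 1 reports 12, Resident 3 reports 12 and Resident 4 reports 12.
Report 4: project built, pays 10, utility 4 - 10 = -6.
Report 2: project not built, utility 0.
So reporting 2 beats truth here (0 > -6).

2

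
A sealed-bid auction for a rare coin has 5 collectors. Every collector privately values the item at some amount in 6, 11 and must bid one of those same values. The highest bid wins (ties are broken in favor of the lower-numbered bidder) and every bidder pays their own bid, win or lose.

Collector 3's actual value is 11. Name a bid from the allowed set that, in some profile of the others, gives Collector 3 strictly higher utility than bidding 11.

Suppose Collector 1 bids 6, Collector 2 bids 11, Collector 4 bids 6 and Collector 5 bids 6.
Bid 11: loses but pays 11, utility -11.
Bid 6: loses but pays 6, utility -6.
So bidding 6 beats truth here (-6 > -11).

6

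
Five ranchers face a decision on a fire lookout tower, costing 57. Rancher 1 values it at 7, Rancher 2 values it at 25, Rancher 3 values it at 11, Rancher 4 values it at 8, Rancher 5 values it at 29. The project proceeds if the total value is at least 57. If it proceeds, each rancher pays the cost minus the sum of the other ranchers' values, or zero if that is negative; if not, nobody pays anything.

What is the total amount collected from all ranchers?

Total value 80 ≥ cost 57, so it is built.
Rancher 1: others sum to 73; max(0, 57 - 73) = 0.
Rancher 2: others sum to 55; max(0, 57 - 55) = 2.
Rancher 3: others sum to 69; max(0, 57 - 69) = 0.
Rancher 4: others sum to 72; max(0, 57 - 72) = 0.
Rancher 5: others sum to 51; max(0, 57 - 51) = 6.
Total collected = 0 + 2 + 0 + 0 + 6 = 8.

8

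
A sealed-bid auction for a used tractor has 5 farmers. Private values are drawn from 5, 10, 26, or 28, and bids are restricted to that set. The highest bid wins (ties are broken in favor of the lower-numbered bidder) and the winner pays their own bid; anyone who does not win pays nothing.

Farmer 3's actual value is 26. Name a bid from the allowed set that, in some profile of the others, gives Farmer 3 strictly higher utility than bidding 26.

Suppose Farmer 1 bids 5, Farmer 2 bids 5, Farmer 4 bids 5 and Farmer 5 bids 5.
Bid 26: wins, pays 26, utility 26 - 26 = 0.
Bid 10: wins, pays 10, utility 26 - 10 = 16.
So bidding 10 beats truth here (16 > 0).

10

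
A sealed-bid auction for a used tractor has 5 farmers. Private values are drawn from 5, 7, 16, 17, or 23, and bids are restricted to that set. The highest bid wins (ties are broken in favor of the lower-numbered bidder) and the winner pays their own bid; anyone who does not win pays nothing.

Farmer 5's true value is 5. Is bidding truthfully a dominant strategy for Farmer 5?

Check each profile of the others' bids and compare truth against every alternative bid.
Others bid (5, 5, 5, 5): truth gives 0, best alternative gives -2.
Others bid (5, 5, 5, 7): truth gives 0, best alternative gives 0.
Others bid (5, 5, 5, 16): truth gives 0, best alternative gives 0.
Others bid (5, 5, 5, 17): truth gives 0, best alternative gives 0.
Others bid (5, 5, 5, 23): truth gives 0, best alternative gives 0.
Others bid (5, 5, 7, 5): truth gives 0, best alternative gives 0.
(Remaining 619 profiles checked similarly; truth is weakly best in each.)
In every case the truthful bid is at least as good as any alternative, so it is a dominant strategy.

Yes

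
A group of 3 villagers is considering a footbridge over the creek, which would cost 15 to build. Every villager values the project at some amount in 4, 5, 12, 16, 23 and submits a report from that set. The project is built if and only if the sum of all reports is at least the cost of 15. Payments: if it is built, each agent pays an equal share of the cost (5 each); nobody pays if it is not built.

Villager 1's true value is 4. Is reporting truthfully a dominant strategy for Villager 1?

Yes

Check each profile of the others' reports and compare truth against every alternative report.
Others report (5, 5): truth gives 0, best alternative gives -1.
Others report (4, 12): truth gives -1, best alternative gives -1.
Others report (4, 16): truth gives -1, best alternative gives -1.
Others report (4, 23): truth gives -1, best alternative gives -1.
Others report (5, 12): truth gives -1, best alternative gives -1.
Others report (5, 16): truth gives -1, best alternative gives -1.
(Remaining 19 profiles checked similarly; truth is weakly best in each.)
In every case the truthful report is at least as good as any alternative, so it is a dominant strategy.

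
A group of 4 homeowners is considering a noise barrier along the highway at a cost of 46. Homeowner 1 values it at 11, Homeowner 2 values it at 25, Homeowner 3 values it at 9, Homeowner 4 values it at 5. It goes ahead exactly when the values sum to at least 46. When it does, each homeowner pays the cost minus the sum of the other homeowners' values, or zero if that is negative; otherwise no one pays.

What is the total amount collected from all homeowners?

Total value 50 ≥ cost 46, so it is built.
Homeowner 1: others sum to 39; max(0, 46 - 39) = 7.
Homeowner 2: others sum to 25; max(0, 46 - 25) = 21.
Homeowner 3: others sum to 41; max(0, 46 - 41) = 5.
Homeowner 4: others sum to 45; max(0, 46 - 45) = 1.
Total collected = 7 + 21 + 5 + 1 = 34.

34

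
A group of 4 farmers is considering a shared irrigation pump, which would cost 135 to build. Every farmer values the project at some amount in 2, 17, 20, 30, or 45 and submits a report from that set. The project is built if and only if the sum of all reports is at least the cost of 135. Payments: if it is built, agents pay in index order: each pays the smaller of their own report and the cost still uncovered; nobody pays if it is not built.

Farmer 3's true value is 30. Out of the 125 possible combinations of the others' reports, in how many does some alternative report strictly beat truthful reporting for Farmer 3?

4

Others report (30, 45, 45): truth gives 0; report 17 gives 13 > 0. Violating.
Others report (45, 30, 45): truth gives 0; report 17 gives 13 > 0. Violating.
Others report (45, 45, 30): truth gives 0; report 17 gives 13 > 0. Violating.
Others report (45, 45, 45): truth gives 0; report 2 gives 28 > 0. Violating.
Others report (2, 2, 2): truth gives 0; no alternative beats it.
Others report (2, 2, 17): truth gives 0; no alternative beats it.
(Checking all 125 profiles: 4 have a profitable deviation, 121 do not.)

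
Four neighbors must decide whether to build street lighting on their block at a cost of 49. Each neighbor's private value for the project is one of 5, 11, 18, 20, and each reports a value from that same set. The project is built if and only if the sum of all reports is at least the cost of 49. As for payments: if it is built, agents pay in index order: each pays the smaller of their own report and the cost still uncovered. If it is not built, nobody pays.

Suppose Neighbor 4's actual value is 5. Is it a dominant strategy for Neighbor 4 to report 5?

Check each profile of the others' reports and compare truth against every alternative report.
Others report (11, 11, 18): truth gives 0, best alternative gives -4.
Others report (11, 18, 11): truth gives 0, best alternative gives -4.
Others report (18, 11, 11): truth gives 0, best alternative gives -4.
Others report (5, 18, 18): truth gives 0, best alternative gives -3.
Others report (18, 5, 18): truth gives 0, best alternative gives -3.
Others report (18, 18, 5): truth gives 0, best alternative gives -3.
(Remaining 58 profiles checked similarly; truth is weakly best in each.)
In every case the truthful report is at least as good as any alternative, so it is a dominant strategy.

Yes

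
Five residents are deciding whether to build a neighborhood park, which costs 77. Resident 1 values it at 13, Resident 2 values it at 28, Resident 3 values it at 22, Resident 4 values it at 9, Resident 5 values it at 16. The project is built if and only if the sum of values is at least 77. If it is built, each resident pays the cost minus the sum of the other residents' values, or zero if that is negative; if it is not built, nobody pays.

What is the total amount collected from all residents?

35

Total value 88 ≥ cost 77, so it is built.
Resident 1: others sum to 75; max(0, 77 - 75) = 2.
Resident 2: others sum to 60; max(0, 77 - 60) = 17.
Resident 3: others sum to 66; max(0, 77 - 66) = 11.
Resident 4: others sum to 79; max(0, 77 - 79) = 0.
Resident 5: others sum to 72; max(0, 77 - 72) = 5.
Total collected = 2 + 17 + 11 + 0 + 5 = 35.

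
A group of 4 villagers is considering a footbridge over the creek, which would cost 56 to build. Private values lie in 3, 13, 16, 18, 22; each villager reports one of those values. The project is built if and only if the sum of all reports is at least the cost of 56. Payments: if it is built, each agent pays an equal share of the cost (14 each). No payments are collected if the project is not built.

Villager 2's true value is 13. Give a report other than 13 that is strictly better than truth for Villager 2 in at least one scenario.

Suppose Villager 1 reports 3, Villager 3 reports 18 and Villager 4 reports 22.
Report 13: project built, pays 14, utility 13 - 14 = -1.
Report 3: project not built, utility 0.
So reporting 3 beats truth here (0 > -1).

3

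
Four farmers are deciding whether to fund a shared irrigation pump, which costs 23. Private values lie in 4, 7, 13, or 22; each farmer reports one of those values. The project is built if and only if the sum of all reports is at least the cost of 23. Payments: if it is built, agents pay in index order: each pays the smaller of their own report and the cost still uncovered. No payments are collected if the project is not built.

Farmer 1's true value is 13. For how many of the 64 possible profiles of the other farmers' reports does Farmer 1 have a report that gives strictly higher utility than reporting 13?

60

Others report (4, 4, 13): truth gives 0; report 4 gives 9 > 0. Violating.
Others report (4, 4, 22): truth gives 0; report 4 gives 9 > 0. Violating.
Others report (4, 7, 7): truth gives 0; report 7 gives 6 > 0. Violating.
Others report (4, 7, 13): truth gives 0; report 4 gives 9 > 0. Violating.
Others report (4, 4, 4): truth gives 0; no alternative beats it.
Others report (4, 4, 7): truth gives 0; no alternative beats it.
(Checking all 64 profiles: 60 have a profitable deviation, 4 do not.)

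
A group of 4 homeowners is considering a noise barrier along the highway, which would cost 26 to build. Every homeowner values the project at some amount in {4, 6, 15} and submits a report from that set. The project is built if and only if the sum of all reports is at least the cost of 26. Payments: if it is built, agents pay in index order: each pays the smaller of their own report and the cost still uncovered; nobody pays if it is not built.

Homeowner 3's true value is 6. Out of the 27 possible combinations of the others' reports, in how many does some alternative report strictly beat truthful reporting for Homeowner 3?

Others report (4, 4, 15): truth gives 0; report 4 gives 2 > 0. Violating.
Others report (4, 6, 15): truth gives 0; report 4 gives 2 > 0. Violating.
Others report (4, 15, 4): truth gives 0; report 4 gives 2 > 0. Violating.
Others report (4, 15, 6): truth gives 0; report 4 gives 2 > 0. Violating.
Others report (4, 4, 4): truth gives 0; no alternative beats it.
Others report (4, 4, 6): truth gives 0; no alternative beats it.
(Checking all 27 profiles: 16 have a profitable deviation, 11 do not.)

16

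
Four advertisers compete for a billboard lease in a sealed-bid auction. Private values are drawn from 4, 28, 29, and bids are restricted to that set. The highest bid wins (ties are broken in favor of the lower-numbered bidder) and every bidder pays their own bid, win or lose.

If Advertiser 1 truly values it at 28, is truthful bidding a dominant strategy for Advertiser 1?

Consider the case where Advertiser 2 bids 4, Advertiser 3 bids 4 and Advertiser 4 bids 4.
Truthful bid 28: wins, pays 28, utility 28 - 28 = 0.
Bid 4 instead: wins, pays 4, utility 28 - 4 = 24.
Since 24 > 0, bidding 4 is strictly better here, so truthful bidding is not dominant.

No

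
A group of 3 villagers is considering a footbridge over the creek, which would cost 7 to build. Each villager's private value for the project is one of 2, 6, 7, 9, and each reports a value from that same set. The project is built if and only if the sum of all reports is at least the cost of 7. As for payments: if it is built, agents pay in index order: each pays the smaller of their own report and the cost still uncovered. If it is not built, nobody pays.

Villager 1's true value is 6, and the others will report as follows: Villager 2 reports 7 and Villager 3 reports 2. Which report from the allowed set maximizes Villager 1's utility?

Report 2: project built, pays 2, utility 6 - 2 = 4.
Report 6: project built, pays 6, utility 6 - 6 = 0.
Report 7: project built, pays 7, utility 6 - 7 = -1.
Report 9: project built, pays 7, utility 6 - 7 = -1.
The best choice is 2 with utility 4.

2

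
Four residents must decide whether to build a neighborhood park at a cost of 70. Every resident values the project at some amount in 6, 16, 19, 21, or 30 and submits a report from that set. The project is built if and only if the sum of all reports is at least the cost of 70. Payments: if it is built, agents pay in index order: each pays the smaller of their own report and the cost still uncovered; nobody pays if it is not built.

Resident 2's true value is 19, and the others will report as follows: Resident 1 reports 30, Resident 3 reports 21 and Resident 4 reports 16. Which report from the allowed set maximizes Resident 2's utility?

Report 6: project built, pays 6, utility 19 - 6 = 13.
Report 16: project built, pays 16, utility 19 - 16 = 3.
Report 19: project built, pays 19, utility 19 - 19 = 0.
Report 21: project built, pays 21, utility 19 - 21 = -2.
Report 30: project built, pays 30, utility 19 - 30 = -11.
The best choice is 6 with utility 13.

6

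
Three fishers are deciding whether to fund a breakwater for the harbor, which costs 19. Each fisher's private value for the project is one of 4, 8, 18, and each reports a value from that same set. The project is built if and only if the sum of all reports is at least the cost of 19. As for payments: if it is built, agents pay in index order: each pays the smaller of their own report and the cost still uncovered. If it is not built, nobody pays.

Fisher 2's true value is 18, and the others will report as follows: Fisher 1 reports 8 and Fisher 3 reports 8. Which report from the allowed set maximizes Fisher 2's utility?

4

Report 4: project built, pays 4, utility 18 - 4 = 14.
Report 8: project built, pays 8, utility 18 - 8 = 10.
Report 18: project built, pays 11, utility 18 - 11 = 7.
The best choice is 4 with utility 14.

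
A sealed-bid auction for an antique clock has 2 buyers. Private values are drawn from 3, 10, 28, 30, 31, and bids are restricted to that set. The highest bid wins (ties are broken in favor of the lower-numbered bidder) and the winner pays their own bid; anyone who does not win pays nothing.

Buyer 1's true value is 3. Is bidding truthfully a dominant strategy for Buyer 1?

Check each profile of the others' bids and compare truth against every alternative bid.
Others bid (3): truth gives 0, best alternative gives -7.
Others bid (10): truth gives 0, best alternative gives -7.
Others bid (28): truth gives 0, best alternative gives 0.
Others bid (30): truth gives 0, best alternative gives 0.
Others bid (31): truth gives 0, best alternative gives 0.
In every case the truthful bid is at least as good as any alternative, so it is a dominant strategy.

Yes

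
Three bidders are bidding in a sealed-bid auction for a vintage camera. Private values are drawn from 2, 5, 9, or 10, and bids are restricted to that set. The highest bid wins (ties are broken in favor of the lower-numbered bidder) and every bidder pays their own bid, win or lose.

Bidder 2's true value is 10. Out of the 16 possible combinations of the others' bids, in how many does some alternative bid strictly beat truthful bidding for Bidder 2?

10

Others bid (2, 2): truth gives 0; bid 5 gives 5 > 0. Violating.
Others bid (2, 5): truth gives 0; bid 5 gives 5 > 0. Violating.
Others bid (2, 9): truth gives 0; bid 9 gives 1 > 0. Violating.
Others bid (5, 2): truth gives 0; bid 9 gives 1 > 0. Violating.
Others bid (2, 10): truth gives 0; no alternative beats it.
Others bid (5, 10): truth gives 0; no alternative beats it.
(Checking all 16 profiles: 10 have a profitable deviation, 6 do not.)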